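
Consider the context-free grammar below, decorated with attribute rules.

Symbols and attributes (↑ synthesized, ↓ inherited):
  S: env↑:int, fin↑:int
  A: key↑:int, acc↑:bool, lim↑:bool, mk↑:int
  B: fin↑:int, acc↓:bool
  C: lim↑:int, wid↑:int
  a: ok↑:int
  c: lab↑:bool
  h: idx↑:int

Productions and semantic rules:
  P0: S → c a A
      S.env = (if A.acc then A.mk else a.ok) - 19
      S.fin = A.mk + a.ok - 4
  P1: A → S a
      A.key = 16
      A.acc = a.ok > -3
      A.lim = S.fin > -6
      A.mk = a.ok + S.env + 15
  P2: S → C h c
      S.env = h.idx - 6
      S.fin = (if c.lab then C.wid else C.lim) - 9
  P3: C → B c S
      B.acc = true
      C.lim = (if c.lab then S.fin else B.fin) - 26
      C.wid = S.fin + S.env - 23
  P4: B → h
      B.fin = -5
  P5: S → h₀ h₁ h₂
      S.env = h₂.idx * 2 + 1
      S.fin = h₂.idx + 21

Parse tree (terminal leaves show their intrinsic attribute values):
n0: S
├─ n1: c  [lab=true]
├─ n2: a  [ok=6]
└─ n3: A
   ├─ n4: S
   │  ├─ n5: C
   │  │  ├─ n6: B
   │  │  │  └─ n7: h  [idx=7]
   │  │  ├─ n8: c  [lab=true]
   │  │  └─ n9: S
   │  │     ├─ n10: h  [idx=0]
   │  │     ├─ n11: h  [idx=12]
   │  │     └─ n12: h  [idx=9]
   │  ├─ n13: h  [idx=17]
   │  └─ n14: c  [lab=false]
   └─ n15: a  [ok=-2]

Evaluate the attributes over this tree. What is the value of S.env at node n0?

1. n1.lab = true  [terminal]
2. n2.ok = 6  [terminal]
3. n6.acc = true  [true]
4. n7.idx = 7  [terminal]
5. n6.fin = -5  [-5]
6. n8.lab = true  [terminal]
7. n10.idx = 0  [terminal]
8. n11.idx = 12  [terminal]
9. n12.idx = 9  [terminal]
10. n9.env = 19  [h₂.idx * 2 + 1]
11. n9.fin = 30  [h₂.idx + 21]
12. n5.lim = 4  [(if c.lab then S.fin else B.fin) - 26]
13. n5.wid = 26  [S.fin + S.env - 23]
14. n13.idx = 17  [terminal]
15. n14.lab = false  [terminal]
16. n4.env = 11  [h.idx - 6]
17. n4.fin = -5  [(if c.lab then C.wid else C.lim) - 9]
18. n15.ok = -2  [terminal]
19. n3.key = 16  [16]
20. n3.acc = true  [a.ok > -3]
21. n3.lim = true  [S.fin > -6]
22. n3.mk = 24  [a.ok + S.env + 15]
23. n0.env = 5  [(if A.acc then A.mk else a.ok) - 19]
24. n0.fin = 26  [A.mk + a.ok - 4]

5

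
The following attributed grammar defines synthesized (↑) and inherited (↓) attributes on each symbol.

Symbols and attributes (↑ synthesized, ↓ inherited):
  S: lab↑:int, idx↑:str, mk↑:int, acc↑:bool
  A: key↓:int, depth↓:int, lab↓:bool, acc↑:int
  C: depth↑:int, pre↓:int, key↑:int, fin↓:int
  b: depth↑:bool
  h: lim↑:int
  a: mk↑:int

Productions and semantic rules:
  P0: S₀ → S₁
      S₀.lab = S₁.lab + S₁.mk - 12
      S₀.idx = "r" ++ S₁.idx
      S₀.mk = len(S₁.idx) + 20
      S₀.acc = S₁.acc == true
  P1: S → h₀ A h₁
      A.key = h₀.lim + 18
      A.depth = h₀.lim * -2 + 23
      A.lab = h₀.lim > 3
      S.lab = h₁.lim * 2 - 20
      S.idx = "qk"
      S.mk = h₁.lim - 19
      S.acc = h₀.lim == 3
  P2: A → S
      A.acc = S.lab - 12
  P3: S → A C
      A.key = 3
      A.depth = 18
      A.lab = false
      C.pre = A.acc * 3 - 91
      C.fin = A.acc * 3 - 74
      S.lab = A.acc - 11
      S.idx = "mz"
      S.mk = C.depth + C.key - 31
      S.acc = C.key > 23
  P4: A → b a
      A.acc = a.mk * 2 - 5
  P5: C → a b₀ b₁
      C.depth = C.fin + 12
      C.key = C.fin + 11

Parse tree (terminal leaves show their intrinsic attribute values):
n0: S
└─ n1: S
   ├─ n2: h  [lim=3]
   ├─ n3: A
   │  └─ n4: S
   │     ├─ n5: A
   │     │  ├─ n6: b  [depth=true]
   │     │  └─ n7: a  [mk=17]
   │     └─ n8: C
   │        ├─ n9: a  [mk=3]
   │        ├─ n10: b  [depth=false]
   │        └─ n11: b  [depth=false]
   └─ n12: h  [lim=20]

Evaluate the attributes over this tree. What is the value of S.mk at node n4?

1. n2.lim = 3  [terminal]
2. n3.key = 21  [h₀.lim + 18]
3. n3.depth = 17  [h₀.lim * -2 + 23]
4. n3.lab = false  [h₀.lim > 3]
5. n5.key = 3  [3]
6. n5.depth = 18  [18]
7. n5.lab = false  [false]
8. n6.depth = true  [terminal]
9. n7.mk = 17  [terminal]
10. n5.acc = 29  [a.mk * 2 - 5]
11. n8.pre = -4  [A.acc * 3 - 91]
12. n8.fin = 13  [A.acc * 3 - 74]
13. n9.mk = 3  [terminal]
14. n10.depth = false  [terminal]
15. n11.depth = false  [terminal]
16. n8.depth = 25  [C.fin + 12]
17. n8.key = 24  [C.fin + 11]
18. n4.lab = 18  [A.acc - 11]
19. n4.idx = "mz"  ["mz"]
20. n4.mk = 18  [C.depth + C.key - 31]
21. n4.acc = true  [C.key > 23]
22. n3.acc = 6  [S.lab - 12]
23. n12.lim = 20  [terminal]
24. n1.lab = 20  [h₁.lim * 2 - 20]
25. n1.idx = "qk"  ["qk"]
26. n1.mk = 1  [h₁.lim - 19]
27. n1.acc = true  [h₀.lim == 3]
28. n0.lab = 9  [S₁.lab + S₁.mk - 12]
29. n0.idx = "rqk"  ["r" ++ S₁.idx]
30. n0.mk = 22  [len(S₁.idx) + 20]
31. n0.acc = true  [S₁.acc == true]

18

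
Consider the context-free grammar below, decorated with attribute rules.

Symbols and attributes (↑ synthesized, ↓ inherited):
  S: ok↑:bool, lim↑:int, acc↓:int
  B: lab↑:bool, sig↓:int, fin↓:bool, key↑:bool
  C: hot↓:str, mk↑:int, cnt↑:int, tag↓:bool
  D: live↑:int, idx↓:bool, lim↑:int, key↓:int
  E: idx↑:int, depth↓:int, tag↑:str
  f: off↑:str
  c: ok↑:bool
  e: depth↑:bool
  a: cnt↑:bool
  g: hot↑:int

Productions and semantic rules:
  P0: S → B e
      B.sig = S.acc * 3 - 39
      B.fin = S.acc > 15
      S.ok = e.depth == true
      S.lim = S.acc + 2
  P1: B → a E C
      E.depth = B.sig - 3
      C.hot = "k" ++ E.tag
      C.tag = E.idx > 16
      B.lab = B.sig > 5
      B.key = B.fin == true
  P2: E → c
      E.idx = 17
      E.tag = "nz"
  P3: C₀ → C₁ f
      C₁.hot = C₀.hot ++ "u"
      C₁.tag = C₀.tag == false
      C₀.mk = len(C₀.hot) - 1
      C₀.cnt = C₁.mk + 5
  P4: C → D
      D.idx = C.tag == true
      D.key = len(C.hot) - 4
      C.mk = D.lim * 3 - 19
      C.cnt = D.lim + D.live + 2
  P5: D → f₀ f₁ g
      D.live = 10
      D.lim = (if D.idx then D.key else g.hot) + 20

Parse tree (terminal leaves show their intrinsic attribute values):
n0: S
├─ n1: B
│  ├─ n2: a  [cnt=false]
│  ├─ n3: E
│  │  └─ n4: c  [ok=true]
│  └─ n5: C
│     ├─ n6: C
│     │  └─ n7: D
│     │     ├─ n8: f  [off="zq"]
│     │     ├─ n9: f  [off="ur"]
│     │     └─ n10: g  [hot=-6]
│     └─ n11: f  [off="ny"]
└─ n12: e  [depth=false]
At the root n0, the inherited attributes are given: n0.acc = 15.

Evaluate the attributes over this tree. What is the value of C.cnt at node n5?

28

1. n0.acc = 15  [given at root]
2. n1.sig = 6  [S.acc * 3 - 39]
3. n1.fin = false  [S.acc > 15]
4. n2.cnt = false  [terminal]
5. n3.depth = 3  [B.sig - 3]
6. n4.ok = true  [terminal]
7. n3.idx = 17  [17]
8. n3.tag = "nz"  ["nz"]
9. n5.hot = "knz"  ["k" ++ E.tag]
10. n5.tag = true  [E.idx > 16]
11. n6.hot = "knzu"  [C₀.hot ++ "u"]
12. n6.tag = false  [C₀.tag == false]
13. n7.idx = false  [C.tag == true]
14. n7.key = 0  [len(C.hot) - 4]
15. n8.off = "zq"  [terminal]
16. n9.off = "ur"  [terminal]
17. n10.hot = -6  [terminal]
18. n7.live = 10  [10]
19. n7.lim = 14  [(if D.idx then D.key else g.hot) + 20]
20. n6.mk = 23  [D.lim * 3 - 19]
21. n6.cnt = 26  [D.lim + D.live + 2]
22. n11.off = "ny"  [terminal]
23. n5.mk = 2  [len(C₀.hot) - 1]
24. n5.cnt = 28  [C₁.mk + 5]
25. n1.lab = true  [B.sig > 5]
26. n1.key = false  [B.fin == true]
27. n12.depth = false  [terminal]
28. n0.ok = false  [e.depth == true]
29. n0.lim = 17  [S.acc + 2]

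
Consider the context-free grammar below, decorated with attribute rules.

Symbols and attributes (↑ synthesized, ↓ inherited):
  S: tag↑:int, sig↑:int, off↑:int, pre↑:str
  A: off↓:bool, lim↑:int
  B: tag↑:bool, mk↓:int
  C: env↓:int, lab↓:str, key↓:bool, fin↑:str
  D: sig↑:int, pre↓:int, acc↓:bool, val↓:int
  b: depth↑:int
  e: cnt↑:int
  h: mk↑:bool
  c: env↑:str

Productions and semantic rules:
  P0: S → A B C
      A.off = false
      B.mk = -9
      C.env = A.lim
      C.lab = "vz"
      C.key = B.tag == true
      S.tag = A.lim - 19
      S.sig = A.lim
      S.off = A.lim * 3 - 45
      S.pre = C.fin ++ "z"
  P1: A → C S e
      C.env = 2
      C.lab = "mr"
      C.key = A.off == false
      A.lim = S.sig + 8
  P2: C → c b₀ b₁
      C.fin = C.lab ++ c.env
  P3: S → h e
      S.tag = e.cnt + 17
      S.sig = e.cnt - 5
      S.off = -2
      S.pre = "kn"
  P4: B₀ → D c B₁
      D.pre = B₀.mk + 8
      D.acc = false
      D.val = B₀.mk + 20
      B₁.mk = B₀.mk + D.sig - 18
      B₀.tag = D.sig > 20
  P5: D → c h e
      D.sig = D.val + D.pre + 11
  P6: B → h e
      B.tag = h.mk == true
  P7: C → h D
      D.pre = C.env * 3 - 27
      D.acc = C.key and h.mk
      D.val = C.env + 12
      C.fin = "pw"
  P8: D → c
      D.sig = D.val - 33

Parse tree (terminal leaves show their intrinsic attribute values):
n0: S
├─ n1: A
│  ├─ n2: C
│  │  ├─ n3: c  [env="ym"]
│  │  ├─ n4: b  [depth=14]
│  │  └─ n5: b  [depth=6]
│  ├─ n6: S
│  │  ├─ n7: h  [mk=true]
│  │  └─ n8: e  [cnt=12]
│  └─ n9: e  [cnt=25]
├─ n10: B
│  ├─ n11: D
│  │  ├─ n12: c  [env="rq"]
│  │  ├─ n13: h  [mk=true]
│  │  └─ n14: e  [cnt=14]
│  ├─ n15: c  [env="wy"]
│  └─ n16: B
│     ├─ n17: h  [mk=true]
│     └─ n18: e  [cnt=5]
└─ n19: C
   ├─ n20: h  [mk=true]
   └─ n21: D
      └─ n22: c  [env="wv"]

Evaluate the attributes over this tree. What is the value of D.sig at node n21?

1. n1.off = false  [false]
2. n2.env = 2  [2]
3. n2.lab = "mr"  ["mr"]
4. n2.key = true  [A.off == false]
5. n3.env = "ym"  [terminal]
6. n4.depth = 14  [terminal]
7. n5.depth = 6  [terminal]
8. n2.fin = "mrym"  [C.lab ++ c.env]
9. n7.mk = true  [terminal]
10. n8.cnt = 12  [terminal]
11. n6.tag = 29  [e.cnt + 17]
12. n6.sig = 7  [e.cnt - 5]
13. n6.off = -2  [-2]
14. n6.pre = "kn"  ["kn"]
15. n9.cnt = 25  [terminal]
16. n1.lim = 15  [S.sig + 8]
17. n10.mk = -9  [-9]
18. n11.pre = -1  [B₀.mk + 8]
19. n11.acc = false  [false]
20. n11.val = 11  [B₀.mk + 20]
21. n12.env = "rq"  [terminal]
22. n13.mk = true  [terminal]
23. n14.cnt = 14  [terminal]
24. n11.sig = 21  [D.val + D.pre + 11]
25. n15.env = "wy"  [terminal]
26. n16.mk = -6  [B₀.mk + D.sig - 18]
27. n17.mk = true  [terminal]
28. n18.cnt = 5  [terminal]
29. n16.tag = true  [h.mk == true]
30. n10.tag = true  [D.sig > 20]
31. n19.env = 15  [A.lim]
32. n19.lab = "vz"  ["vz"]
33. n19.key = true  [B.tag == true]
34. n20.mk = true  [terminal]
35. n21.pre = 18  [C.env * 3 - 27]
36. n21.acc = true  [C.key and h.mk]
37. n21.val = 27  [C.env + 12]
38. n22.env = "wv"  [terminal]
39. n21.sig = -6  [D.val - 33]
40. n19.fin = "pw"  ["pw"]
41. n0.tag = -4  [A.lim - 19]
42. n0.sig = 15  [A.lim]
43. n0.off = 0  [A.lim * 3 - 45]
44. n0.pre = "pwz"  [C.fin ++ "z"]

-6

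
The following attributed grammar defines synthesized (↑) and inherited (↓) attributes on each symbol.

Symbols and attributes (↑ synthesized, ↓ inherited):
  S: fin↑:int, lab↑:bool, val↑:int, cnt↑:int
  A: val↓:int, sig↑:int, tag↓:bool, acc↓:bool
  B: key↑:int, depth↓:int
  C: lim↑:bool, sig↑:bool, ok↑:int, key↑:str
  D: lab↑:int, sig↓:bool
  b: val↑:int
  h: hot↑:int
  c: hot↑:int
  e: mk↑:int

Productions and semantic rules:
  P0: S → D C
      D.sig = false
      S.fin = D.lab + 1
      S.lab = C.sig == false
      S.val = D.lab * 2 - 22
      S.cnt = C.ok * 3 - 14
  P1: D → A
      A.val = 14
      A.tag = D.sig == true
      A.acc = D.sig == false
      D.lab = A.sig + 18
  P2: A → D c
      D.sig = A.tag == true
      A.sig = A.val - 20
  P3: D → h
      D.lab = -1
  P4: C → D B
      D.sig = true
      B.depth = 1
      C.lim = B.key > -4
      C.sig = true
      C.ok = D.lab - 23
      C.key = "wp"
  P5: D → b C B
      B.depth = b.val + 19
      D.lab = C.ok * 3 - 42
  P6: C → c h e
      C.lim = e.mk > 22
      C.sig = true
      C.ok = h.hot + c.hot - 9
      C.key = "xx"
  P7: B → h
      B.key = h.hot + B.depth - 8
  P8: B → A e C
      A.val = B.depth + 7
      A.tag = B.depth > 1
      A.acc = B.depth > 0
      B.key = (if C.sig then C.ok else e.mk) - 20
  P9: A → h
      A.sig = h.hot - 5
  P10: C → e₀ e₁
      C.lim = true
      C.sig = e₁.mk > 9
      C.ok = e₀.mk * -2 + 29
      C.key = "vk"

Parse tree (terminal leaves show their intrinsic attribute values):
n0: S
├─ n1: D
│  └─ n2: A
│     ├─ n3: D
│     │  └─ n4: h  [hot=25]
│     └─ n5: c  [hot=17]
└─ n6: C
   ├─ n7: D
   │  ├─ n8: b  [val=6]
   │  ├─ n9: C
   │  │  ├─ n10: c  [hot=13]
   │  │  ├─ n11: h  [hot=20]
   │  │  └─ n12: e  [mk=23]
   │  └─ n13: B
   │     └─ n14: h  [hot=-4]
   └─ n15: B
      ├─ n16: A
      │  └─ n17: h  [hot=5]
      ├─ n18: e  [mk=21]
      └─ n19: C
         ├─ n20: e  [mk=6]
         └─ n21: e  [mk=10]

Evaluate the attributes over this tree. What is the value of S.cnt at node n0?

1. n1.sig = false  [false]
2. n2.val = 14  [14]
3. n2.tag = false  [D.sig == true]
4. n2.acc = true  [D.sig == false]
5. n3.sig = false  [A.tag == true]
6. n4.hot = 25  [terminal]
7. n3.lab = -1  [-1]
8. n5.hot = 17  [terminal]
9. n2.sig = -6  [A.val - 20]
10. n1.lab = 12  [A.sig + 18]
11. n7.sig = true  [true]
12. n8.val = 6  [terminal]
13. n10.hot = 13  [terminal]
14. n11.hot = 20  [terminal]
15. n12.mk = 23  [terminal]
16. n9.lim = true  [e.mk > 22]
17. n9.sig = true  [true]
18. n9.ok = 24  [h.hot + c.hot - 9]
19. n9.key = "xx"  ["xx"]
20. n13.depth = 25  [b.val + 19]
21. n14.hot = -4  [terminal]
22. n13.key = 13  [h.hot + B.depth - 8]
23. n7.lab = 30  [C.ok * 3 - 42]
24. n15.depth = 1  [1]
25. n16.val = 8  [B.depth + 7]
26. n16.tag = false  [B.depth > 1]
27. n16.acc = true  [B.depth > 0]
28. n17.hot = 5  [terminal]
29. n16.sig = 0  [h.hot - 5]
30. n18.mk = 21  [terminal]
31. n20.mk = 6  [terminal]
32. n21.mk = 10  [terminal]
33. n19.lim = true  [true]
34. n19.sig = true  [e₁.mk > 9]
35. n19.ok = 17  [e₀.mk * -2 + 29]
36. n19.key = "vk"  ["vk"]
37. n15.key = -3  [(if C.sig then C.ok else e.mk) - 20]
38. n6.lim = true  [B.key > -4]
39. n6.sig = true  [true]
40. n6.ok = 7  [D.lab - 23]
41. n6.key = "wp"  ["wp"]
42. n0.fin = 13  [D.lab + 1]
43. n0.lab = false  [C.sig == false]
44. n0.val = 2  [D.lab * 2 - 22]
45. n0.cnt = 7  [C.ok * 3 - 14]

7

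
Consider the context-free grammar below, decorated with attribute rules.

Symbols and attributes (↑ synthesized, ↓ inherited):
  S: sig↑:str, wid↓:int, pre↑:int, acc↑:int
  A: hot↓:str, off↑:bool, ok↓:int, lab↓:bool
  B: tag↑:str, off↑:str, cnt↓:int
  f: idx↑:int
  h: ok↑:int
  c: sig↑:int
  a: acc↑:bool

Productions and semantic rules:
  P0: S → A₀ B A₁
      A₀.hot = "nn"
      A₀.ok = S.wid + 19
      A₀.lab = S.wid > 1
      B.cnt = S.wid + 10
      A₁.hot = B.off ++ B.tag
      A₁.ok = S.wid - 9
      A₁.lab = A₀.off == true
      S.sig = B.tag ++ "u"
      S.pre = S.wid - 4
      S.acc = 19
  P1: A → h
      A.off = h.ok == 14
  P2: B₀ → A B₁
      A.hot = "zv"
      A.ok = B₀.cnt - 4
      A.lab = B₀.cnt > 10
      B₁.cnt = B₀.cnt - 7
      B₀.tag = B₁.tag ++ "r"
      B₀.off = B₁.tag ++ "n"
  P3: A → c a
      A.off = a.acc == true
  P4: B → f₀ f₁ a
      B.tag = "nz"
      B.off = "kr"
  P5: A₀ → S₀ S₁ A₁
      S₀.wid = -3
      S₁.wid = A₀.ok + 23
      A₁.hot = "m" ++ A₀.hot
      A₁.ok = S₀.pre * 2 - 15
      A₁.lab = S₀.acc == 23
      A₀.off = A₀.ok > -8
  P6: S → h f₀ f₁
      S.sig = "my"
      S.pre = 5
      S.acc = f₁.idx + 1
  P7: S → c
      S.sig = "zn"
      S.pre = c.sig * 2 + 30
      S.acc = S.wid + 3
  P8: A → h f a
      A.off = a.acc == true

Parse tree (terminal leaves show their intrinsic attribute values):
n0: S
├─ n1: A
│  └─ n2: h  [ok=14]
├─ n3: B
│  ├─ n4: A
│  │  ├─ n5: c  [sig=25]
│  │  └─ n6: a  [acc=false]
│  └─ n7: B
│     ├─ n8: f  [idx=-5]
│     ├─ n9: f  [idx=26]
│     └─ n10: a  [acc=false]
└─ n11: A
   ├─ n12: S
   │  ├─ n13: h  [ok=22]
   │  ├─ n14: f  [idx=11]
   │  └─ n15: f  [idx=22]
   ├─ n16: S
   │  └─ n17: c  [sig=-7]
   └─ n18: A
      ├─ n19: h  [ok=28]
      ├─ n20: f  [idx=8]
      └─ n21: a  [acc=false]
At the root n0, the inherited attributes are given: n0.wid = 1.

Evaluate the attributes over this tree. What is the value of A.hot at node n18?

"mnznnzr"

1. n0.wid = 1  [given at root]
2. n1.hot = "nn"  ["nn"]
3. n1.ok = 20  [S.wid + 19]
4. n1.lab = false  [S.wid > 1]
5. n2.ok = 14  [terminal]
6. n1.off = true  [h.ok == 14]
7. n3.cnt = 11  [S.wid + 10]
8. n4.hot = "zv"  ["zv"]
9. n4.ok = 7  [B₀.cnt - 4]
10. n4.lab = true  [B₀.cnt > 10]
11. n5.sig = 25  [terminal]
12. n6.acc = false  [terminal]
13. n4.off = false  [a.acc == true]
14. n7.cnt = 4  [B₀.cnt - 7]
15. n8.idx = -5  [terminal]
16. n9.idx = 26  [terminal]
17. n10.acc = false  [terminal]
18. n7.tag = "nz"  ["nz"]
19. n7.off = "kr"  ["kr"]
20. n3.tag = "nzr"  [B₁.tag ++ "r"]
21. n3.off = "nzn"  [B₁.tag ++ "n"]
22. n11.hot = "nznnzr"  [B.off ++ B.tag]
23. n11.ok = -8  [S.wid - 9]
24. n11.lab = true  [A₀.off == true]
25. n12.wid = -3  [-3]
26. n13.ok = 22  [terminal]
27. n14.idx = 11  [terminal]
28. n15.idx = 22  [terminal]
29. n12.sig = "my"  ["my"]
30. n12.pre = 5  [5]
31. n12.acc = 23  [f₁.idx + 1]
32. n16.wid = 15  [A₀.ok + 23]
33. n17.sig = -7  [terminal]
34. n16.sig = "zn"  ["zn"]
35. n16.pre = 16  [c.sig * 2 + 30]
36. n16.acc = 18  [S.wid + 3]
37. n18.hot = "mnznnzr"  ["m" ++ A₀.hot]
38. n18.ok = -5  [S₀.pre * 2 - 15]
39. n18.lab = true  [S₀.acc == 23]
40. n19.ok = 28  [terminal]
41. n20.idx = 8  [terminal]
42. n21.acc = false  [terminal]
43. n18.off = false  [a.acc == true]
44. n11.off = false  [A₀.ok > -8]
45. n0.sig = "nzru"  [B.tag ++ "u"]
46. n0.pre = -3  [S.wid - 4]
47. n0.acc = 19  [19]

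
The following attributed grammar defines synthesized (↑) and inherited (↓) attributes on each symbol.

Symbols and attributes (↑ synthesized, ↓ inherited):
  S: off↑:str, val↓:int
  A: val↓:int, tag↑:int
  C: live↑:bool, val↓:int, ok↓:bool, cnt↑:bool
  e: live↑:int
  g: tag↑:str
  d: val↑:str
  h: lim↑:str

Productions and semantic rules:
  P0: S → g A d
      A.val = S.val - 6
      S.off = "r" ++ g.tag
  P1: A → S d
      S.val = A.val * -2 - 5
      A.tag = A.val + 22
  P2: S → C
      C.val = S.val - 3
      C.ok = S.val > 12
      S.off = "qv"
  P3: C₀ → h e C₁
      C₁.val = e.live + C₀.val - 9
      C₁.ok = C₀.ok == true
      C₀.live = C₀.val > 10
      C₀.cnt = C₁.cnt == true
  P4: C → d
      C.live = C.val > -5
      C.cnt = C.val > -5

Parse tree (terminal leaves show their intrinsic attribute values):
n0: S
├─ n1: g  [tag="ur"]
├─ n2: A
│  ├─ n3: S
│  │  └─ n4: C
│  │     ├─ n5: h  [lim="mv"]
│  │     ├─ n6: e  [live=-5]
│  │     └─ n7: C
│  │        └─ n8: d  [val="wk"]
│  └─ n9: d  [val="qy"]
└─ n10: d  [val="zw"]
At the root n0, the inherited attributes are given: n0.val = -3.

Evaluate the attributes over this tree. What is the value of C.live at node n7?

1. n0.val = -3  [given at root]
2. n1.tag = "ur"  [terminal]
3. n2.val = -9  [S.val - 6]
4. n3.val = 13  [A.val * -2 - 5]
5. n4.val = 10  [S.val - 3]
6. n4.ok = true  [S.val > 12]
7. n5.lim = "mv"  [terminal]
8. n6.live = -5  [terminal]
9. n7.val = -4  [e.live + C₀.val - 9]
10. n7.ok = true  [C₀.ok == true]
11. n8.val = "wk"  [terminal]
12. n7.live = true  [C.val > -5]
13. n7.cnt = true  [C.val > -5]
14. n4.live = false  [C₀.val > 10]
15. n4.cnt = true  [C₁.cnt == true]
16. n3.off = "qv"  ["qv"]
17. n9.val = "qy"  [terminal]
18. n2.tag = 13  [A.val + 22]
19. n10.val = "zw"  [terminal]
20. n0.off = "rur"  ["r" ++ g.tag]

true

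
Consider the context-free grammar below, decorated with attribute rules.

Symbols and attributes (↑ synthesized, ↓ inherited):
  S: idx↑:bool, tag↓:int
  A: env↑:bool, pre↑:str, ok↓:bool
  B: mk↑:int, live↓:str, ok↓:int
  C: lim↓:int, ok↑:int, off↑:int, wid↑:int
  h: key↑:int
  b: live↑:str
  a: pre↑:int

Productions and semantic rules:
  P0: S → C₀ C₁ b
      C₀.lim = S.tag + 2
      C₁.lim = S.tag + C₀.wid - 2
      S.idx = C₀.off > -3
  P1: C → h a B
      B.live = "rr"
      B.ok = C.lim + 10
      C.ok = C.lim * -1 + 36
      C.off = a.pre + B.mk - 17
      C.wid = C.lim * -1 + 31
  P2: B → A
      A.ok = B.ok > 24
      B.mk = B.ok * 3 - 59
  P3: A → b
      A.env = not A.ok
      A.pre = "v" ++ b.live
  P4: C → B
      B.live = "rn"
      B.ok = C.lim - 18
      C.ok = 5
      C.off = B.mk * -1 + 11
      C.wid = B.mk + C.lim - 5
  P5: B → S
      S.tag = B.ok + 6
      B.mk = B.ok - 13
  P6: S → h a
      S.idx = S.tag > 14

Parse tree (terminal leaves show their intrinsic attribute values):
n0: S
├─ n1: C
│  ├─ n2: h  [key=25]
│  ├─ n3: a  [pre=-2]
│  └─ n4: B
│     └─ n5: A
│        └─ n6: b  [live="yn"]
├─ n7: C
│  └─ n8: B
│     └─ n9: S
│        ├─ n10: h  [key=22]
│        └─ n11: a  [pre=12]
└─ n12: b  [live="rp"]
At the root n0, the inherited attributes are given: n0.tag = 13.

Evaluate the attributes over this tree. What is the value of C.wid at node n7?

18

1. n0.tag = 13  [given at root]
2. n1.lim = 15  [S.tag + 2]
3. n2.key = 25  [terminal]
4. n3.pre = -2  [terminal]
5. n4.live = "rr"  ["rr"]
6. n4.ok = 25  [C.lim + 10]
7. n5.ok = true  [B.ok > 24]
8. n6.live = "yn"  [terminal]
9. n5.env = false  [not A.ok]
10. n5.pre = "vyn"  ["v" ++ b.live]
11. n4.mk = 16  [B.ok * 3 - 59]
12. n1.ok = 21  [C.lim * -1 + 36]
13. n1.off = -3  [a.pre + B.mk - 17]
14. n1.wid = 16  [C.lim * -1 + 31]
15. n7.lim = 27  [S.tag + C₀.wid - 2]
16. n8.live = "rn"  ["rn"]
17. n8.ok = 9  [C.lim - 18]
18. n9.tag = 15  [B.ok + 6]
19. n10.key = 22  [terminal]
20. n11.pre = 12  [terminal]
21. n9.idx = true  [S.tag > 14]
22. n8.mk = -4  [B.ok - 13]
23. n7.ok = 5  [5]
24. n7.off = 15  [B.mk * -1 + 11]
25. n7.wid = 18  [B.mk + C.lim - 5]
26. n12.live = "rp"  [terminal]
27. n0.idx = false  [C₀.off > -3]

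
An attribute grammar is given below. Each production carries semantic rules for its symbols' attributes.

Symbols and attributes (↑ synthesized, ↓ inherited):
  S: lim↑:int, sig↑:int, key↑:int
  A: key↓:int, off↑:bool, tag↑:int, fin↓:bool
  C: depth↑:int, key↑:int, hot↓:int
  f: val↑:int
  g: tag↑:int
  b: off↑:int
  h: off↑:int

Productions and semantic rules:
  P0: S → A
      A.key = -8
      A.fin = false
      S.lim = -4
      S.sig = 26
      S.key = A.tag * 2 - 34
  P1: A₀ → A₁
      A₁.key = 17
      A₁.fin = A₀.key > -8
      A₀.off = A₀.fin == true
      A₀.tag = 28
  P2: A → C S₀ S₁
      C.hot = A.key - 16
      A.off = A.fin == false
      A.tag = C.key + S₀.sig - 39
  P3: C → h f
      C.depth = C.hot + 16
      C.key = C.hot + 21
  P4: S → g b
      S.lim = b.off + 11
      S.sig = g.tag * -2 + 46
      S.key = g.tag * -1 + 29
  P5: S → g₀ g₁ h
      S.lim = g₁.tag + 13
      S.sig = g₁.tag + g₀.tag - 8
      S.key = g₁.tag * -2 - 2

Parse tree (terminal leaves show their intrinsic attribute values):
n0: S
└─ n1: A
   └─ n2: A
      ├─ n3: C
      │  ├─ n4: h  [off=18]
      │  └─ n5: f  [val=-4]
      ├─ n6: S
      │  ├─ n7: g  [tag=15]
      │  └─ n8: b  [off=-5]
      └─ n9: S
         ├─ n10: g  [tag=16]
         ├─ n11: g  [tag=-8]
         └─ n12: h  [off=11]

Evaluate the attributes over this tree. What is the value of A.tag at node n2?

1. n1.key = -8  [-8]
2. n1.fin = false  [false]
3. n2.key = 17  [17]
4. n2.fin = false  [A₀.key > -8]
5. n3.hot = 1  [A.key - 16]
6. n4.off = 18  [terminal]
7. n5.val = -4  [terminal]
8. n3.depth = 17  [C.hot + 16]
9. n3.key = 22  [C.hot + 21]
10. n7.tag = 15  [terminal]
11. n8.off = -5  [terminal]
12. n6.lim = 6  [b.off + 11]
13. n6.sig = 16  [g.tag * -2 + 46]
14. n6.key = 14  [g.tag * -1 + 29]
15. n10.tag = 16  [terminal]
16. n11.tag = -8  [terminal]
17. n12.off = 11  [terminal]
18. n9.lim = 5  [g₁.tag + 13]
19. n9.sig = 0  [g₁.tag + g₀.tag - 8]
20. n9.key = 14  [g₁.tag * -2 - 2]
21. n2.off = true  [A.fin == false]
22. n2.tag = -1  [C.key + S₀.sig - 39]
23. n1.off = false  [A₀.fin == true]
24. n1.tag = 28  [28]
25. n0.lim = -4  [-4]
26. n0.sig = 26  [26]
27. n0.key = 22  [A.tag * 2 - 34]

-1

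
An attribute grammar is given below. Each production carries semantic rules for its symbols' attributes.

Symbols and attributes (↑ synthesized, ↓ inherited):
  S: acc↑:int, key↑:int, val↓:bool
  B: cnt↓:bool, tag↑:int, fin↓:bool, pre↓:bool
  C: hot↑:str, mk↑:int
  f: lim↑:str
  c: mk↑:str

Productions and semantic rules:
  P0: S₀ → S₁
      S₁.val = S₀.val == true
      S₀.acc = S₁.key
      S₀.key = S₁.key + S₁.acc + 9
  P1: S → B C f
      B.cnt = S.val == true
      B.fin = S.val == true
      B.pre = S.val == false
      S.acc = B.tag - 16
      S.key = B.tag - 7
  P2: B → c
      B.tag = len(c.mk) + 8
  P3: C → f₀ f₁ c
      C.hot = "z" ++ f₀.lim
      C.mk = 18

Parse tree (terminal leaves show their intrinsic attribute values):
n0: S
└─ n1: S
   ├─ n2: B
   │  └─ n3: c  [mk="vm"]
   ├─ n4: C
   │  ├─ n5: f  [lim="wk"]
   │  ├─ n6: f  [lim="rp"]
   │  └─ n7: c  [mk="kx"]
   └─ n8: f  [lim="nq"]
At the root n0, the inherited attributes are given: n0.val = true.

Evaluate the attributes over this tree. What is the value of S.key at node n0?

6

1. n0.val = true  [given at root]
2. n1.val = true  [S₀.val == true]
3. n2.cnt = true  [S.val == true]
4. n2.fin = true  [S.val == true]
5. n2.pre = false  [S.val == false]
6. n3.mk = "vm"  [terminal]
7. n2.tag = 10  [len(c.mk) + 8]
8. n5.lim = "wk"  [terminal]
9. n6.lim = "rp"  [terminal]
10. n7.mk = "kx"  [terminal]
11. n4.hot = "zwk"  ["z" ++ f₀.lim]
12. n4.mk = 18  [18]
13. n8.lim = "nq"  [terminal]
14. n1.acc = -6  [B.tag - 16]
15. n1.key = 3  [B.tag - 7]
16. n0.acc = 3  [S₁.key]
17. n0.key = 6  [S₁.key + S₁.acc + 9]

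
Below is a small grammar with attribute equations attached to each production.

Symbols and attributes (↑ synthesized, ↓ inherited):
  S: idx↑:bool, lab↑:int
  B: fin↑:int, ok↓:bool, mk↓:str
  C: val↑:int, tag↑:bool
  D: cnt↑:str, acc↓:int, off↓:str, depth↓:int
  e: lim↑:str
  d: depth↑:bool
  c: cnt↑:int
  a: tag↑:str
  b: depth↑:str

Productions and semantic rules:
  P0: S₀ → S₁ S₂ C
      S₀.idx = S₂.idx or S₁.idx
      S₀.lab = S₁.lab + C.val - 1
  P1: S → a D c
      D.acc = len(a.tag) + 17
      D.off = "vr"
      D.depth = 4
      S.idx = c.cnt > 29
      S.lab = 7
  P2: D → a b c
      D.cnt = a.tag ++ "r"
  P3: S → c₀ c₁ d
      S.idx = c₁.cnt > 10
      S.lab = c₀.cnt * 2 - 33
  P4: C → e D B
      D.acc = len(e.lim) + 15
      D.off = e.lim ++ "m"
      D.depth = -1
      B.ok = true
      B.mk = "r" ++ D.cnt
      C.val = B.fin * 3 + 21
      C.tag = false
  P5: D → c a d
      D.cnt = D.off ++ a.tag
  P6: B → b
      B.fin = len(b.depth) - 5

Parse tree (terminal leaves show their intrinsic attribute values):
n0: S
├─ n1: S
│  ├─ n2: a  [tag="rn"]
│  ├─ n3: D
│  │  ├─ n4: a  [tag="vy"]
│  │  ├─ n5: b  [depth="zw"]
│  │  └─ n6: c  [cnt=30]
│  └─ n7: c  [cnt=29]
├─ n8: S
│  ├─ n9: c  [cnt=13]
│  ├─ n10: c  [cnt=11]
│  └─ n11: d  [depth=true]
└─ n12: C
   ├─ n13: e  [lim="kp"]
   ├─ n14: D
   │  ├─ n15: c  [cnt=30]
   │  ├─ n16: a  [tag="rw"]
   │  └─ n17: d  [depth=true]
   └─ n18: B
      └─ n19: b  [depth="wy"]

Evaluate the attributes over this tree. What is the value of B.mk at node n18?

"rkpmrw"

1. n2.tag = "rn"  [terminal]
2. n3.acc = 19  [len(a.tag) + 17]
3. n3.off = "vr"  ["vr"]
4. n3.depth = 4  [4]
5. n4.tag = "vy"  [terminal]
6. n5.depth = "zw"  [terminal]
7. n6.cnt = 30  [terminal]
8. n3.cnt = "vyr"  [a.tag ++ "r"]
9. n7.cnt = 29  [terminal]
10. n1.idx = false  [c.cnt > 29]
11. n1.lab = 7  [7]
12. n9.cnt = 13  [terminal]
13. n10.cnt = 11  [terminal]
14. n11.depth = true  [terminal]
15. n8.idx = true  [c₁.cnt > 10]
16. n8.lab = -7  [c₀.cnt * 2 - 33]
17. n13.lim = "kp"  [terminal]
18. n14.acc = 17  [len(e.lim) + 15]
19. n14.off = "kpm"  [e.lim ++ "m"]
20. n14.depth = -1  [-1]
21. n15.cnt = 30  [terminal]
22. n16.tag = "rw"  [terminal]
23. n17.depth = true  [terminal]
24. n14.cnt = "kpmrw"  [D.off ++ a.tag]
25. n18.ok = true  [true]
26. n18.mk = "rkpmrw"  ["r" ++ D.cnt]
27. n19.depth = "wy"  [terminal]
28. n18.fin = -3  [len(b.depth) - 5]
29. n12.val = 12  [B.fin * 3 + 21]
30. n12.tag = false  [false]
31. n0.idx = true  [S₂.idx or S₁.idx]
32. n0.lab = 18  [S₁.lab + C.val - 1]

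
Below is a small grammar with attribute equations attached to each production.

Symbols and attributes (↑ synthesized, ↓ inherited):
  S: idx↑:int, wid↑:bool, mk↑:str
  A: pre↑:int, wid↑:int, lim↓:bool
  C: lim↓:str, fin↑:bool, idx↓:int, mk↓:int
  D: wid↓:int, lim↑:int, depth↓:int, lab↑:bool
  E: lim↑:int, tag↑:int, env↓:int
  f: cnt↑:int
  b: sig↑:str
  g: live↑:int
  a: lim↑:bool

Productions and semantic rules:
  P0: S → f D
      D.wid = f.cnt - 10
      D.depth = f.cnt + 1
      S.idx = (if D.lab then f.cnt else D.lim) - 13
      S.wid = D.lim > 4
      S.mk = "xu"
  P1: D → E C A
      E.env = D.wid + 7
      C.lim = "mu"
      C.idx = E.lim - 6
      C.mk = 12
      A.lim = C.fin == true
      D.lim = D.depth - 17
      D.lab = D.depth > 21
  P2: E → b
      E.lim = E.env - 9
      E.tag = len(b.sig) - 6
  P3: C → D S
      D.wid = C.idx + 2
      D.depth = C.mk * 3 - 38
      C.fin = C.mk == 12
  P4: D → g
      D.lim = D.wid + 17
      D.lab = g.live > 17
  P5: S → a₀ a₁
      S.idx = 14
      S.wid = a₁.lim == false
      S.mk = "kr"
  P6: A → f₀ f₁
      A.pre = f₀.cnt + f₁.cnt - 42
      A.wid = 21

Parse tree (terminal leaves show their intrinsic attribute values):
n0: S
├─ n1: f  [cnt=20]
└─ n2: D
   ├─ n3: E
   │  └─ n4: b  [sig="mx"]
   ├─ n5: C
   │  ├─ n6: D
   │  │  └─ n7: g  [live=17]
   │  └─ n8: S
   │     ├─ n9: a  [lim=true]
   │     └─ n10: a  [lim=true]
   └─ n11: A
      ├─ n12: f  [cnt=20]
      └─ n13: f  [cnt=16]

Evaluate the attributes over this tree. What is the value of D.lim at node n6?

21

1. n1.cnt = 20  [terminal]
2. n2.wid = 10  [f.cnt - 10]
3. n2.depth = 21  [f.cnt + 1]
4. n3.env = 17  [D.wid + 7]
5. n4.sig = "mx"  [terminal]
6. n3.lim = 8  [E.env - 9]
7. n3.tag = -4  [len(b.sig) - 6]
8. n5.lim = "mu"  ["mu"]
9. n5.idx = 2  [E.lim - 6]
10. n5.mk = 12  [12]
11. n6.wid = 4  [C.idx + 2]
12. n6.depth = -2  [C.mk * 3 - 38]
13. n7.live = 17  [terminal]
14. n6.lim = 21  [D.wid + 17]
15. n6.lab = false  [g.live > 17]
16. n9.lim = true  [terminal]
17. n10.lim = true  [terminal]
18. n8.idx = 14  [14]
19. n8.wid = false  [a₁.lim == false]
20. n8.mk = "kr"  ["kr"]
21. n5.fin = true  [C.mk == 12]
22. n11.lim = true  [C.fin == true]
23. n12.cnt = 20  [terminal]
24. n13.cnt = 16  [terminal]
25. n11.pre = -6  [f₀.cnt + f₁.cnt - 42]
26. n11.wid = 21  [21]
27. n2.lim = 4  [D.depth - 17]
28. n2.lab = false  [D.depth > 21]
29. n0.idx = -9  [(if D.lab then f.cnt else D.lim) - 13]
30. n0.wid = false  [D.lim > 4]
31. n0.mk = "xu"  ["xu"]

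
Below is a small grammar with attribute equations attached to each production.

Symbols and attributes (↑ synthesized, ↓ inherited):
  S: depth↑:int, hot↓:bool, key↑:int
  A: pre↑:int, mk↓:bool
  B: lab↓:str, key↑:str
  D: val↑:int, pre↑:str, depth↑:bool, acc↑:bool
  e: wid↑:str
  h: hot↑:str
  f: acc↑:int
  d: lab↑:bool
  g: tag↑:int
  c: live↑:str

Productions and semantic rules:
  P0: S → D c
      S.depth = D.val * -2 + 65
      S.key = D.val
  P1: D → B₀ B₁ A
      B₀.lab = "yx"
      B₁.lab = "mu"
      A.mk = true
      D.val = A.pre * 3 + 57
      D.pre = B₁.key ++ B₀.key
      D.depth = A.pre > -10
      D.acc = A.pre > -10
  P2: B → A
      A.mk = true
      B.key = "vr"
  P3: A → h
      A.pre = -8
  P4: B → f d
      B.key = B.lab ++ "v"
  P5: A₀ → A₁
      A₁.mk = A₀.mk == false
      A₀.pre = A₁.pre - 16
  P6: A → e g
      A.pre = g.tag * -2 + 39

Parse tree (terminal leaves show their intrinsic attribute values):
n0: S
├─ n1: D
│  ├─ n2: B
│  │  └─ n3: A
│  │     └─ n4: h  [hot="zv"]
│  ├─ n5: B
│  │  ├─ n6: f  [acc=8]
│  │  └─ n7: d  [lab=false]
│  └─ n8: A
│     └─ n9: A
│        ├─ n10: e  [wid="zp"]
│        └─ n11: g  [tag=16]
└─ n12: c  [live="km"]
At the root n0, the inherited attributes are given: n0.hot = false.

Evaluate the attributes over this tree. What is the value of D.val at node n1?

1. n0.hot = false  [given at root]
2. n2.lab = "yx"  ["yx"]
3. n3.mk = true  [true]
4. n4.hot = "zv"  [terminal]
5. n3.pre = -8  [-8]
6. n2.key = "vr"  ["vr"]
7. n5.lab = "mu"  ["mu"]
8. n6.acc = 8  [terminal]
9. n7.lab = false  [terminal]
10. n5.key = "muv"  [B.lab ++ "v"]
11. n8.mk = true  [true]
12. n9.mk = false  [A₀.mk == false]
13. n10.wid = "zp"  [terminal]
14. n11.tag = 16  [terminal]
15. n9.pre = 7  [g.tag * -2 + 39]
16. n8.pre = -9  [A₁.pre - 16]
17. n1.val = 30  [A.pre * 3 + 57]
18. n1.pre = "muvvr"  [B₁.key ++ B₀.key]
19. n1.depth = true  [A.pre > -10]
20. n1.acc = true  [A.pre > -10]
21. n12.live = "km"  [terminal]
22. n0.depth = 5  [D.val * -2 + 65]
23. n0.key = 30  [D.val]

30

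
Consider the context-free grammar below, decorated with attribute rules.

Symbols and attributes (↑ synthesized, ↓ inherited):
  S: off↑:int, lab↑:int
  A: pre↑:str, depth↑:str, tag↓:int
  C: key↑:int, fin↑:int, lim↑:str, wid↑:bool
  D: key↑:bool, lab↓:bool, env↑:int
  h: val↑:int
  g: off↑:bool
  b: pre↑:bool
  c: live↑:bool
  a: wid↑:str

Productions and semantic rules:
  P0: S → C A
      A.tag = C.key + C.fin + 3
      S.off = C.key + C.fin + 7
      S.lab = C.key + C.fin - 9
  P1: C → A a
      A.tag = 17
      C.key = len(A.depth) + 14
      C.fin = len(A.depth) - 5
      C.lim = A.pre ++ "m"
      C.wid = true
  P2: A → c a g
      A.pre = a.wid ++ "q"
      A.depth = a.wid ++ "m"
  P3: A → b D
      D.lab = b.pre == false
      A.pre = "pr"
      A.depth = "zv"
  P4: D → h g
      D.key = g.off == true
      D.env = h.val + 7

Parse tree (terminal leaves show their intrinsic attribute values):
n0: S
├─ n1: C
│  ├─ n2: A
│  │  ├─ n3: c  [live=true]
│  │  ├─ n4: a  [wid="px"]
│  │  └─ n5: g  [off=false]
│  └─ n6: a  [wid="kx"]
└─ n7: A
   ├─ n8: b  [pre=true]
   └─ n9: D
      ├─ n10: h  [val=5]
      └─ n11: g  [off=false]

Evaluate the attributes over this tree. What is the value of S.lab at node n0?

6

1. n2.tag = 17  [17]
2. n3.live = true  [terminal]
3. n4.wid = "px"  [terminal]
4. n5.off = false  [terminal]
5. n2.pre = "pxq"  [a.wid ++ "q"]
6. n2.depth = "pxm"  [a.wid ++ "m"]
7. n6.wid = "kx"  [terminal]
8. n1.key = 17  [len(A.depth) + 14]
9. n1.fin = -2  [len(A.depth) - 5]
10. n1.lim = "pxqm"  [A.pre ++ "m"]
11. n1.wid = true  [true]
12. n7.tag = 18  [C.key + C.fin + 3]
13. n8.pre = true  [terminal]
14. n9.lab = false  [b.pre == false]
15. n10.val = 5  [terminal]
16. n11.off = false  [terminal]
17. n9.key = false  [g.off == true]
18. n9.env = 12  [h.val + 7]
19. n7.pre = "pr"  ["pr"]
20. n7.depth = "zv"  ["zv"]
21. n0.off = 22  [C.key + C.fin + 7]
22. n0.lab = 6  [C.key + C.fin - 9]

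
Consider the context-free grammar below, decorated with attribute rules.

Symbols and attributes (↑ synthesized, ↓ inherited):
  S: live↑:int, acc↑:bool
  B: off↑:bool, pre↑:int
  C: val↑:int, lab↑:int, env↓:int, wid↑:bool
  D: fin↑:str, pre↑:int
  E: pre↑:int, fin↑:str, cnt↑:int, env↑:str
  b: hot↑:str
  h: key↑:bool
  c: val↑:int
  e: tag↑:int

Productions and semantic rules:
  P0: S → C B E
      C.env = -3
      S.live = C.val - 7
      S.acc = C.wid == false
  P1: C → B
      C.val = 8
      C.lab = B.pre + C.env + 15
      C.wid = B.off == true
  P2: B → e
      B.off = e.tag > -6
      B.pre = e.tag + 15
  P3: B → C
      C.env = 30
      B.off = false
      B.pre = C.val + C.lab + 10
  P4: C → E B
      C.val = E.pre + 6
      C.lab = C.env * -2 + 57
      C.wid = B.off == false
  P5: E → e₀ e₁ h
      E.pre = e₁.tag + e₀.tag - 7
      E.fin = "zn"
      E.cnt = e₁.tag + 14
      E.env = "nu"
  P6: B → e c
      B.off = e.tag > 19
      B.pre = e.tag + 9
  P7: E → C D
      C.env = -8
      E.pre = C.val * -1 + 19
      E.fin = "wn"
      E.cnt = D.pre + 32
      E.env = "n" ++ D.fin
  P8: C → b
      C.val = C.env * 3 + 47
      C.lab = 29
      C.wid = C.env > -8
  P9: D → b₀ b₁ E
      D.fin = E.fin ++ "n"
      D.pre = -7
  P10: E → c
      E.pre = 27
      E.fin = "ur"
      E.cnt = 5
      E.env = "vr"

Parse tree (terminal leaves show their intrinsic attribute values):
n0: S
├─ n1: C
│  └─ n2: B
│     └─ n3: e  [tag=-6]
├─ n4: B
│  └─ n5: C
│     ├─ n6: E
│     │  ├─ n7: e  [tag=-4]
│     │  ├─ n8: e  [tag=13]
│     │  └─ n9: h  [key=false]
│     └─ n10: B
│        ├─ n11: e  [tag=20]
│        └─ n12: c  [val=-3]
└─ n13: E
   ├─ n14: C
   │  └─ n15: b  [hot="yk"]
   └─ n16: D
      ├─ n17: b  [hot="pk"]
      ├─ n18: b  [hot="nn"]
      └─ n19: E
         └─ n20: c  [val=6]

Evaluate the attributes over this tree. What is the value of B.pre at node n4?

15

1. n1.env = -3  [-3]
2. n3.tag = -6  [terminal]
3. n2.off = false  [e.tag > -6]
4. n2.pre = 9  [e.tag + 15]
5. n1.val = 8  [8]
6. n1.lab = 21  [B.pre + C.env + 15]
7. n1.wid = false  [B.off == true]
8. n5.env = 30  [30]
9. n7.tag = -4  [terminal]
10. n8.tag = 13  [terminal]
11. n9.key = false  [terminal]
12. n6.pre = 2  [e₁.tag + e₀.tag - 7]
13. n6.fin = "zn"  ["zn"]
14. n6.cnt = 27  [e₁.tag + 14]
15. n6.env = "nu"  ["nu"]
16. n11.tag = 20  [terminal]
17. n12.val = -3  [terminal]
18. n10.off = true  [e.tag > 19]
19. n10.pre = 29  [e.tag + 9]
20. n5.val = 8  [E.pre + 6]
21. n5.lab = -3  [C.env * -2 + 57]
22. n5.wid = false  [B.off == false]
23. n4.off = false  [false]
24. n4.pre = 15  [C.val + C.lab + 10]
25. n14.env = -8  [-8]
26. n15.hot = "yk"  [terminal]
27. n14.val = 23  [C.env * 3 + 47]
28. n14.lab = 29  [29]
29. n14.wid = false  [C.env > -8]
30. n17.hot = "pk"  [terminal]
31. n18.hot = "nn"  [terminal]
32. n20.val = 6  [terminal]
33. n19.pre = 27  [27]
34. n19.fin = "ur"  ["ur"]
35. n19.cnt = 5  [5]
36. n19.env = "vr"  ["vr"]
37. n16.fin = "urn"  [E.fin ++ "n"]
38. n16.pre = -7  [-7]
39. n13.pre = -4  [C.val * -1 + 19]
40. n13.fin = "wn"  ["wn"]
41. n13.cnt = 25  [D.pre + 32]
42. n13.env = "nurn"  ["n" ++ D.fin]
43. n0.live = 1  [C.val - 7]
44. n0.acc = true  [C.wid == false]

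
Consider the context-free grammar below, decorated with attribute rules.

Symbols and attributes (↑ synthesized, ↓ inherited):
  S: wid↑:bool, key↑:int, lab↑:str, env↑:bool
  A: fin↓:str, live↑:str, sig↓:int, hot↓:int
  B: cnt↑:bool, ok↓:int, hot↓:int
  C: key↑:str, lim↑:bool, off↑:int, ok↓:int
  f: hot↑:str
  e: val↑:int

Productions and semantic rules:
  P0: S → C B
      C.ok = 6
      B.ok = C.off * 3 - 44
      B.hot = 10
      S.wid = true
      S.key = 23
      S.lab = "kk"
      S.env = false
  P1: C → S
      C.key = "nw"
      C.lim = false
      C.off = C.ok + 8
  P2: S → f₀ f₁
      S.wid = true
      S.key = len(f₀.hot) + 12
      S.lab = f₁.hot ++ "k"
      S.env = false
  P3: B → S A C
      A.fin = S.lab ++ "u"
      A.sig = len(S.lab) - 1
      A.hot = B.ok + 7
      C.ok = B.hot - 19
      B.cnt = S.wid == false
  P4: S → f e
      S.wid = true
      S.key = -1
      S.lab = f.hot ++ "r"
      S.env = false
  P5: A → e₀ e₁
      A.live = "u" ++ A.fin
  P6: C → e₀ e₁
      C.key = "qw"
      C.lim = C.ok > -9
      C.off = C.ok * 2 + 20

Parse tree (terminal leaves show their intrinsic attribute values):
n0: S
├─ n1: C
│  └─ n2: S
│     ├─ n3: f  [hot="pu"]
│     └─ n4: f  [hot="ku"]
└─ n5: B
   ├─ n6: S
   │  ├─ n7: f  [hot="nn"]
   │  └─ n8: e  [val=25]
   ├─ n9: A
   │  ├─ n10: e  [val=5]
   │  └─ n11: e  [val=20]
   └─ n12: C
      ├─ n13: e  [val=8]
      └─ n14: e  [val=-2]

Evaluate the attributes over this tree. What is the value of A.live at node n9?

"unnru"

1. n1.ok = 6  [6]
2. n3.hot = "pu"  [terminal]
3. n4.hot = "ku"  [terminal]
4. n2.wid = true  [true]
5. n2.key = 14  [len(f₀.hot) + 12]
6. n2.lab = "kuk"  [f₁.hot ++ "k"]
7. n2.env = false  [false]
8. n1.key = "nw"  ["nw"]
9. n1.lim = false  [false]
10. n1.off = 14  [C.ok + 8]
11. n5.ok = -2  [C.off * 3 - 44]
12. n5.hot = 10  [10]
13. n7.hot = "nn"  [terminal]
14. n8.val = 25  [terminal]
15. n6.wid = true  [true]
16. n6.key = -1  [-1]
17. n6.lab = "nnr"  [f.hot ++ "r"]
18. n6.env = false  [false]
19. n9.fin = "nnru"  [S.lab ++ "u"]
20. n9.sig = 2  [len(S.lab) - 1]
21. n9.hot = 5  [B.ok + 7]
22. n10.val = 5  [terminal]
23. n11.val = 20  [terminal]
24. n9.live = "unnru"  ["u" ++ A.fin]
25. n12.ok = -9  [B.hot - 19]
26. n13.val = 8  [terminal]
27. n14.val = -2  [terminal]
28. n12.key = "qw"  ["qw"]
29. n12.lim = false  [C.ok > -9]
30. n12.off = 2  [C.ok * 2 + 20]
31. n5.cnt = false  [S.wid == false]
32. n0.wid = true  [true]
33. n0.key = 23  [23]
34. n0.lab = "kk"  ["kk"]
35. n0.env = false  [false]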